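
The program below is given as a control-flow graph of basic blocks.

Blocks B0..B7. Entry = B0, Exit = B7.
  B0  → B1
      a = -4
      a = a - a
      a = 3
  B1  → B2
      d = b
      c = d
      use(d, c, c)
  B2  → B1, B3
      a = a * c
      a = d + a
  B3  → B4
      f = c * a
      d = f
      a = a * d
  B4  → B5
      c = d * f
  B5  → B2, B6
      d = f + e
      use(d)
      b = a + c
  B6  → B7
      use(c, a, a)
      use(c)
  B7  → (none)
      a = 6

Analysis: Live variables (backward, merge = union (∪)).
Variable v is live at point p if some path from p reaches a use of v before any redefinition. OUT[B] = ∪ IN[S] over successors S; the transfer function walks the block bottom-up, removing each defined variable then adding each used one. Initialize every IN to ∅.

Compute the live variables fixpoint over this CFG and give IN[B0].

Converged values:
  B0: | IN={b, e} | OUT={a, b, e}
  B1: | IN={a, b, e} | OUT={a, b, c, d, e}
  B2: | IN={a, b, c, d, e} | OUT={a, b, c, e}
  B3: | IN={a, c, e} | OUT={a, d, e, f}
  B4: | IN={a, d, e, f} | OUT={a, c, e, f}
  B5: | IN={a, c, e, f} | OUT={a, b, c, d, e}
  B6: | IN={a, c} | OUT={}
  B7: | IN={} | OUT={}

Merge at B0: OUT[B0] = IN[B1] = {a, b, e}
Applying B0's transfer function to that OUT value gives IN[B0] (row B0 above).

Answer: {b, e}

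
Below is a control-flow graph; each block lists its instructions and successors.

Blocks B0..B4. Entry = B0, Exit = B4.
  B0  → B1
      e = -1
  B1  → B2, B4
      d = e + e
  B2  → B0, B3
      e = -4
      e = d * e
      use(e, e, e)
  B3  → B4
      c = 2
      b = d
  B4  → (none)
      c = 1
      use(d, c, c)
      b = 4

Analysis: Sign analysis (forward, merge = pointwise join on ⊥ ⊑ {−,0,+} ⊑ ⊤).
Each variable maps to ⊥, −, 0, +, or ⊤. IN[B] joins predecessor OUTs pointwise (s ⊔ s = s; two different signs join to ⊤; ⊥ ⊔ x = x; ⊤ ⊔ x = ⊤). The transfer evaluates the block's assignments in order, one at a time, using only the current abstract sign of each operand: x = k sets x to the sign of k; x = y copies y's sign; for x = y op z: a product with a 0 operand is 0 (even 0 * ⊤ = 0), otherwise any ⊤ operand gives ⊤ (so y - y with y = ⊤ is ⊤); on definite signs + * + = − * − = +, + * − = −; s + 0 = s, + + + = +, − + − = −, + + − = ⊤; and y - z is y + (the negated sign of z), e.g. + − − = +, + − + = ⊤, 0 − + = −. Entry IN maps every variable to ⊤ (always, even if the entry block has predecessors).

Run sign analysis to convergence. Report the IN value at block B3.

Answer: {a: ⊤, b: ⊤, c: ⊤, d: -, e: +, f: ⊤}

Working:
Per-block solution:
  B0:  IN=(all ⊤)  OUT={e:-; rest ⊤}
  B1:  IN={e:-; rest ⊤}  OUT={d:-, e:-; rest ⊤}
  B2:  IN={d:-, e:-; rest ⊤}  OUT={d:-, e:+; rest ⊤}
  B3:  IN={d:-, e:+; rest ⊤}  OUT={b:-, c:+, d:-, e:+; rest ⊤}
  B4:  IN={d:-; rest ⊤}  OUT={b:+, c:+, d:-; rest ⊤}

Merge at B3: IN[B3] = OUT[B2] = {a: ⊤, b: ⊤, c: ⊤, d: -, e: +, f: ⊤}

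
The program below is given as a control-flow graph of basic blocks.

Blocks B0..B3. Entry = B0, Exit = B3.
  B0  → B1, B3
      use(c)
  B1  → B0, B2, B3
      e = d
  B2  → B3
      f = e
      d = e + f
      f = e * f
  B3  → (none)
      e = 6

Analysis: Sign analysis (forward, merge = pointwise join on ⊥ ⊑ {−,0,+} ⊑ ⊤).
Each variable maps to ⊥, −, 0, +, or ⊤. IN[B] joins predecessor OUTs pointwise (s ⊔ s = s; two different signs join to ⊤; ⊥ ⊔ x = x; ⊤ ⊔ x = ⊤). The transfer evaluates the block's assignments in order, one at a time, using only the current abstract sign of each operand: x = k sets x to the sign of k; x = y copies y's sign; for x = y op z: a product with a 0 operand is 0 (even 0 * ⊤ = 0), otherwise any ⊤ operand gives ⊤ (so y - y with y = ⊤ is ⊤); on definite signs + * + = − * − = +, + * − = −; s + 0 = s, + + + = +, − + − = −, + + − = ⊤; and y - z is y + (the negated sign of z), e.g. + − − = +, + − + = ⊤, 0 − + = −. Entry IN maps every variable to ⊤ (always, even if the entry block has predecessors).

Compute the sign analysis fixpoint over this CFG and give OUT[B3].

Answer: {a: ⊤, b: ⊤, c: ⊤, d: ⊤, e: +, f: ⊤}

Working:
Fixpoint table:
  B0:  IN=(all ⊤)  OUT=(all ⊤)
  B1:  IN=(all ⊤)  OUT=(all ⊤)
  B2:  IN=(all ⊤)  OUT=(all ⊤)
  B3:  IN=(all ⊤)  OUT={e:+; rest ⊤}

Merge at B3: IN[B3] = OUT[B0] ⊔ OUT[B1] ⊔ OUT[B2] = {a: ⊤, b: ⊤, c: ⊤, d: ⊤, e: ⊤, f: ⊤}
Applying B3's transfer function to that IN value gives OUT[B3] (row B3 above).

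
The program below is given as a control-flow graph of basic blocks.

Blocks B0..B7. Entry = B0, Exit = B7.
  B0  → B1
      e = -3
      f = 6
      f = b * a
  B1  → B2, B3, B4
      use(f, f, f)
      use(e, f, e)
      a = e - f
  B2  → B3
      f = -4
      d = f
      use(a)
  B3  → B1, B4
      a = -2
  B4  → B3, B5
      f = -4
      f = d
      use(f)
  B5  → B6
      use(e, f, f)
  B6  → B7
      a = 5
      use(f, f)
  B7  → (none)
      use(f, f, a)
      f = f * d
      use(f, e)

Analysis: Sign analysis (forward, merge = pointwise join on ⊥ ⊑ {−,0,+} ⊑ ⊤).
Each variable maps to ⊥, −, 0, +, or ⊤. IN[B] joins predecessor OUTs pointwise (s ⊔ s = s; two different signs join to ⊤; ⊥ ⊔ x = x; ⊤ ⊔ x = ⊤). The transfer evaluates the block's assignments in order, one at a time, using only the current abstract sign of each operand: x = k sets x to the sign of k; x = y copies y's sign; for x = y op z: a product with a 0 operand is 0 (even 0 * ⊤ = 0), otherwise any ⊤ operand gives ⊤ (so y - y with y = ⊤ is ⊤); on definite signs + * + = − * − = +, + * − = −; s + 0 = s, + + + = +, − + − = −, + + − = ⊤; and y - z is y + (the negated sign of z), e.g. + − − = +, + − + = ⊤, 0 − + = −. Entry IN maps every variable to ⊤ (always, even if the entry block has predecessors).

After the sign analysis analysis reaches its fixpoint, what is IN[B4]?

Answer: {a: ⊤, b: ⊤, c: ⊤, d: ⊤, e: -, f: ⊤}

Working:
Converged values:
  B0:   IN=(all ⊤)   OUT={e:-; rest ⊤}
  B1:   IN={e:-; rest ⊤}   OUT={e:-; rest ⊤}
  B2:   IN={e:-; rest ⊤}   OUT={d:-, e:-, f:-; rest ⊤}
  B3:   IN={e:-; rest ⊤}   OUT={a:-, e:-; rest ⊤}
  B4:   IN={e:-; rest ⊤}   OUT={e:-; rest ⊤}
  B5:   IN={e:-; rest ⊤}   OUT={e:-; rest ⊤}
  B6:   IN={e:-; rest ⊤}   OUT={a:+, e:-; rest ⊤}
  B7:   IN={a:+, e:-; rest ⊤}   OUT={a:+, e:-; rest ⊤}

Merge at B4: IN[B4] = OUT[B1] ⊔ OUT[B3] = {a: ⊤, b: ⊤, c: ⊤, d: ⊤, e: -, f: ⊤}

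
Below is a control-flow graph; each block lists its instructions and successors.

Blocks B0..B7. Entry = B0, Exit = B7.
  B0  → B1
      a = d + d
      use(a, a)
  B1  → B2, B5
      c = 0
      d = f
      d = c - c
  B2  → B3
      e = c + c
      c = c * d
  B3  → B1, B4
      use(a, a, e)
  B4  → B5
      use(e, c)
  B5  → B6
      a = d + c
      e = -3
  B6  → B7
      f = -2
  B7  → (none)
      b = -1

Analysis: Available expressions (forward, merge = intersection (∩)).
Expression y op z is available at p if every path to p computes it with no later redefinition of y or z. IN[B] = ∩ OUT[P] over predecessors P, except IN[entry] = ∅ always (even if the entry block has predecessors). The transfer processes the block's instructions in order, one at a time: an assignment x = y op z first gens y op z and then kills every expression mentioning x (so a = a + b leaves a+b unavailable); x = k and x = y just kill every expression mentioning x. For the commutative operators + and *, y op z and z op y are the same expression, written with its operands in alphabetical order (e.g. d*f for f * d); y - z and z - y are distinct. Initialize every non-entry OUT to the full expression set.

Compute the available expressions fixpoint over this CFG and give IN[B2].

Answer: {c-c}

Derivation:
Per-block solution:
  B0:  IN={}  OUT={d+d}
  B1:  IN={}  OUT={c-c}
  B2:  IN={c-c}  OUT={}
  B3:  IN={}  OUT={}
  B4:  IN={}  OUT={}
  B5:  IN={}  OUT={c+d}
  B6:  IN={c+d}  OUT={c+d}
  B7:  IN={c+d}  OUT={c+d}

Merge at B2: IN[B2] = OUT[B1] = {c-c}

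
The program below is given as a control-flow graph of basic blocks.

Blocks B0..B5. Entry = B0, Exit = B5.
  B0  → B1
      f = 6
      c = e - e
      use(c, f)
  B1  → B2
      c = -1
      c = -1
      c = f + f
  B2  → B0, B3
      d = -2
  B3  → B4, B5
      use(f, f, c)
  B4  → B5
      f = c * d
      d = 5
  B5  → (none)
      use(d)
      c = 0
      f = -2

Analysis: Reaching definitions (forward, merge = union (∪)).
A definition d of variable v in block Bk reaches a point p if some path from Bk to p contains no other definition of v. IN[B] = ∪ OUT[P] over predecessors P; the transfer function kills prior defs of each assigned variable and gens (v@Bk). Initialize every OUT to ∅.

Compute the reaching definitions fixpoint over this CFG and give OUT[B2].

Answer: {c@B1, d@B2, f@B0}

Working:
Per-block solution:
  B0:   IN={c@B1, d@B2, f@B0}   OUT={c@B0, d@B2, f@B0}
  B1:   IN={c@B0, d@B2, f@B0}   OUT={c@B1, d@B2, f@B0}
  B2:   IN={c@B1, d@B2, f@B0}   OUT={c@B1, d@B2, f@B0}
  B3:   IN={c@B1, d@B2, f@B0}   OUT={c@B1, d@B2, f@B0}
  B4:   IN={c@B1, d@B2, f@B0}   OUT={c@B1, d@B4, f@B4}
  B5:   IN={c@B1, d@B2, d@B4, f@B0, f@B4}   OUT={c@B5, d@B2, d@B4, f@B5}

Merge at B2: IN[B2] = OUT[B1] = {c@B1, d@B2, f@B0}
Applying B2's transfer function to that IN value gives OUT[B2] (row B2 above).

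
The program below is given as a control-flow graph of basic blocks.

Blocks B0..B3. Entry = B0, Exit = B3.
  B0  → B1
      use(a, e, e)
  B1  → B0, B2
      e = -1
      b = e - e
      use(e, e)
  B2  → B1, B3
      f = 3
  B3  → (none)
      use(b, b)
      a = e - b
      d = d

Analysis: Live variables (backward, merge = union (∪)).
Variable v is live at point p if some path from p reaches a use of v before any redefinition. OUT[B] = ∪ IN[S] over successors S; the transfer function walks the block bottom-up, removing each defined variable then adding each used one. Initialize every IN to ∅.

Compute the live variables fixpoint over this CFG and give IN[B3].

Answer: {b, d, e}

Working:
Per-block solution:
  B0:  IN={a, d, e}  OUT={a, d}
  B1:  IN={a, d}  OUT={a, b, d, e}
  B2:  IN={a, b, d, e}  OUT={a, b, d, e}
  B3:  IN={b, d, e}  OUT={}

B3 is the boundary node: OUT[B3] = {}
Applying B3's transfer function to that OUT value gives IN[B3] (row B3 above).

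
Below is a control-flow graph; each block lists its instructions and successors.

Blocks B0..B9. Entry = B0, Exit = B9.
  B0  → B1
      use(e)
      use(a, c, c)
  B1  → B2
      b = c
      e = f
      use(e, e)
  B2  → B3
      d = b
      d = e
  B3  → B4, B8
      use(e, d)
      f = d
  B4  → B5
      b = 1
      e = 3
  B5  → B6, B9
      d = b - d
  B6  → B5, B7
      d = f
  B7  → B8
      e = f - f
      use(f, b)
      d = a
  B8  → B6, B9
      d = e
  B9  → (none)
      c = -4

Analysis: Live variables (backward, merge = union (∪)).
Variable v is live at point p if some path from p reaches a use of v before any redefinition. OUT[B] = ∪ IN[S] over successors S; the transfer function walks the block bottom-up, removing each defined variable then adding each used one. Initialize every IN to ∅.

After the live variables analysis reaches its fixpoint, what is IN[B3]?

Answer: {a, b, d, e}

Trace:
Per-block solution:
  B0:   IN={a, c, e, f}   OUT={a, c, f}
  B1:   IN={a, c, f}   OUT={a, b, e}
  B2:   IN={a, b, e}   OUT={a, b, d, e}
  B3:   IN={a, b, d, e}   OUT={a, b, d, e, f}
  B4:   IN={a, d, f}   OUT={a, b, d, f}
  B5:   IN={a, b, d, f}   OUT={a, b, f}
  B6:   IN={a, b, f}   OUT={a, b, d, f}
  B7:   IN={a, b, f}   OUT={a, b, e, f}
  B8:   IN={a, b, e, f}   OUT={a, b, f}
  B9:   IN={}   OUT={}

Merge at B3: OUT[B3] = IN[B4] ⊔ IN[B8] = {a, b, d, e, f}
Applying B3's transfer function to that OUT value gives IN[B3] (row B3 above).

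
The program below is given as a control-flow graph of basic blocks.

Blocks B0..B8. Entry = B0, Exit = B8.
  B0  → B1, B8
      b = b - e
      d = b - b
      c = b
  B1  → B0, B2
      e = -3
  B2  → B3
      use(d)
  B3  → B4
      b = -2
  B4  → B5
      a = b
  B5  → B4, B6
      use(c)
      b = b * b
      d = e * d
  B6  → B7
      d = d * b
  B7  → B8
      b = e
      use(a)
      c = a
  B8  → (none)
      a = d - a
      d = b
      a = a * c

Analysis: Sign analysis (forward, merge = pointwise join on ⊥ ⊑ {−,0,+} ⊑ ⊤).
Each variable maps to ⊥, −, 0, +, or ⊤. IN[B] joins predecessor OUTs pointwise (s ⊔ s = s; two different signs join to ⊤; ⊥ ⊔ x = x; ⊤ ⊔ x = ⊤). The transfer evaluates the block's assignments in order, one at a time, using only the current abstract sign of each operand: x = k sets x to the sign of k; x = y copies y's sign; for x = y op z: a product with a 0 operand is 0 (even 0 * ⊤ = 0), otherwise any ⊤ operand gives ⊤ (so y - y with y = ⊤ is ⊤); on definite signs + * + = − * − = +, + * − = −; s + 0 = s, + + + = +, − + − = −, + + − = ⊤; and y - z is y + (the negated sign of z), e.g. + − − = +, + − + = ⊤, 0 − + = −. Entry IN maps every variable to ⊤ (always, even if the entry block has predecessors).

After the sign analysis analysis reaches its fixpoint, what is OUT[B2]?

Fixpoint table:
  B0:   IN=(all ⊤)   OUT=(all ⊤)
  B1:   IN=(all ⊤)   OUT={e:-; rest ⊤}
  B2:   IN={e:-; rest ⊤}   OUT={e:-; rest ⊤}
  B3:   IN={e:-; rest ⊤}   OUT={b:-, e:-; rest ⊤}
  B4:   IN={e:-; rest ⊤}   OUT={e:-; rest ⊤}
  B5:   IN={e:-; rest ⊤}   OUT={e:-; rest ⊤}
  B6:   IN={e:-; rest ⊤}   OUT={e:-; rest ⊤}
  B7:   IN={e:-; rest ⊤}   OUT={b:-, e:-; rest ⊤}
  B8:   IN=(all ⊤)   OUT=(all ⊤)

Merge at B2: IN[B2] = OUT[B1] = {a: ⊤, b: ⊤, c: ⊤, d: ⊤, e: -, f: ⊤}
Applying B2's transfer function to that IN value gives OUT[B2] (row B2 above).

Answer: {a: ⊤, b: ⊤, c: ⊤, d: ⊤, e: -, f: ⊤}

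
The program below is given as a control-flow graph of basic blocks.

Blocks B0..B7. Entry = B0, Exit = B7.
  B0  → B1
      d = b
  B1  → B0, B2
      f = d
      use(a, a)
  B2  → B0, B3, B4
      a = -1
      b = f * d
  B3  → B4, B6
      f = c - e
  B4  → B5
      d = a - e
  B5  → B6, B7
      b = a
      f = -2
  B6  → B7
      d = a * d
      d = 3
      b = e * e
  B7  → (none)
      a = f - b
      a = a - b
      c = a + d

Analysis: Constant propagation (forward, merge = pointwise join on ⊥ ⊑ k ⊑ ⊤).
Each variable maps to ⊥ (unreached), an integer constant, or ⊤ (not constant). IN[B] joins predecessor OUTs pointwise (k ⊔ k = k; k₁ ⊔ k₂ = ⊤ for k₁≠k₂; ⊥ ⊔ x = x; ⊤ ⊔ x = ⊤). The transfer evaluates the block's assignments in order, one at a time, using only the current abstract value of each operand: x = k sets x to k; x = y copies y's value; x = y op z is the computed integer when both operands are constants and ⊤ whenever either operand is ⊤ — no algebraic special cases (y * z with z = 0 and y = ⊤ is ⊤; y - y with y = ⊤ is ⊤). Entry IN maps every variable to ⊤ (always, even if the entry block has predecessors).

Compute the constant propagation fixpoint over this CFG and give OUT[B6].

Fixpoint table:
  B0:   IN=(all ⊤)   OUT=(all ⊤)
  B1:   IN=(all ⊤)   OUT=(all ⊤)
  B2:   IN=(all ⊤)   OUT={a:-1; rest ⊤}
  B3:   IN={a:-1; rest ⊤}   OUT={a:-1; rest ⊤}
  B4:   IN={a:-1; rest ⊤}   OUT={a:-1; rest ⊤}
  B5:   IN={a:-1; rest ⊤}   OUT={a:-1, b:-1, f:-2; rest ⊤}
  B6:   IN={a:-1; rest ⊤}   OUT={a:-1, d:3; rest ⊤}
  B7:   IN={a:-1; rest ⊤}   OUT=(all ⊤)

Merge at B6: IN[B6] = OUT[B3] ⊔ OUT[B5] = {a: -1, b: ⊤, c: ⊤, d: ⊤, e: ⊤, f: ⊤}
Applying B6's transfer function to that IN value gives OUT[B6] (row B6 above).

Answer: {a: -1, b: ⊤, c: ⊤, d: 3, e: ⊤, f: ⊤}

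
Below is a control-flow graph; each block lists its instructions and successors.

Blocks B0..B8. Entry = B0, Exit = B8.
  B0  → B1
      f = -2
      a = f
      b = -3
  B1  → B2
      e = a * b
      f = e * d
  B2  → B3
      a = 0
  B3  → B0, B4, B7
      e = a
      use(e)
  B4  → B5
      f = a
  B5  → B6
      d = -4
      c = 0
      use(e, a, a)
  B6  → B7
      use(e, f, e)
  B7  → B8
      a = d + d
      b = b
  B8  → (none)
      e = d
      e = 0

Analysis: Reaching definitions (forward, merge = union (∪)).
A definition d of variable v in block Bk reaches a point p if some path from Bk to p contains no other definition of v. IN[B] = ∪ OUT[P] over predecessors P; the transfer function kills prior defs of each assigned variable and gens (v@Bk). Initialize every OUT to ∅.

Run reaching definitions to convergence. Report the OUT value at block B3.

Fixpoint table:
  B0:  IN={a@B2, b@B0, e@B3, f@B1}  OUT={a@B0, b@B0, e@B3, f@B0}
  B1:  IN={a@B0, b@B0, e@B3, f@B0}  OUT={a@B0, b@B0, e@B1, f@B1}
  B2:  IN={a@B0, b@B0, e@B1, f@B1}  OUT={a@B2, b@B0, e@B1, f@B1}
  B3:  IN={a@B2, b@B0, e@B1, f@B1}  OUT={a@B2, b@B0, e@B3, f@B1}
  B4:  IN={a@B2, b@B0, e@B3, f@B1}  OUT={a@B2, b@B0, e@B3, f@B4}
  B5:  IN={a@B2, b@B0, e@B3, f@B4}  OUT={a@B2, b@B0, c@B5, d@B5, e@B3, f@B4}
  B6:  IN={a@B2, b@B0, c@B5, d@B5, e@B3, f@B4}  OUT={a@B2, b@B0, c@B5, d@B5, e@B3, f@B4}
  B7:  IN={a@B2, b@B0, c@B5, d@B5, e@B3, f@B1, f@B4}  OUT={a@B7, b@B7, c@B5, d@B5, e@B3, f@B1, f@B4}
  B8:  IN={a@B7, b@B7, c@B5, d@B5, e@B3, f@B1, f@B4}  OUT={a@B7, b@B7, c@B5, d@B5, e@B8, f@B1, f@B4}

Merge at B3: IN[B3] = OUT[B2] = {a@B2, b@B0, e@B1, f@B1}
Applying B3's transfer function to that IN value gives OUT[B3] (row B3 above).

Answer: {a@B2, b@B0, e@B3, f@B1}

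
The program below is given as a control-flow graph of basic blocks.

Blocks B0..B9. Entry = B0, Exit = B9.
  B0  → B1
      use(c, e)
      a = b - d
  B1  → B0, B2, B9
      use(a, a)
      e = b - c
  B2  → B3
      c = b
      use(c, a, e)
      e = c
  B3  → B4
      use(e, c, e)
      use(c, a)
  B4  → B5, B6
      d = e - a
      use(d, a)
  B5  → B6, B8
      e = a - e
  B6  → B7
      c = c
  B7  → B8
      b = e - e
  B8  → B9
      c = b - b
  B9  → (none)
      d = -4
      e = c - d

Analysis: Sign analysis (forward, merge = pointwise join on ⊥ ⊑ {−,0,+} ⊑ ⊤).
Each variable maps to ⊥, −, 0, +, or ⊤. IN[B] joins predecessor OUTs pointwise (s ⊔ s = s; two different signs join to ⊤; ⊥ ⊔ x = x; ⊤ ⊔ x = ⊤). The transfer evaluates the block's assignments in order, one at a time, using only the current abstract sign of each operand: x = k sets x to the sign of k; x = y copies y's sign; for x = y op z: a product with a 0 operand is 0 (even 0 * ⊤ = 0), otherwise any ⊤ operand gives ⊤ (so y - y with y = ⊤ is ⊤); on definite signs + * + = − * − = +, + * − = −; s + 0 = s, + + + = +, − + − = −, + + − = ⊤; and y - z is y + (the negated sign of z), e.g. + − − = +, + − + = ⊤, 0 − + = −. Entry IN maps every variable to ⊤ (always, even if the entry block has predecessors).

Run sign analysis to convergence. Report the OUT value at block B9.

Per-block solution:
  B0:  IN=(all ⊤)  OUT=(all ⊤)
  B1:  IN=(all ⊤)  OUT=(all ⊤)
  B2:  IN=(all ⊤)  OUT=(all ⊤)
  B3:  IN=(all ⊤)  OUT=(all ⊤)
  B4:  IN=(all ⊤)  OUT=(all ⊤)
  B5:  IN=(all ⊤)  OUT=(all ⊤)
  B6:  IN=(all ⊤)  OUT=(all ⊤)
  B7:  IN=(all ⊤)  OUT=(all ⊤)
  B8:  IN=(all ⊤)  OUT=(all ⊤)
  B9:  IN=(all ⊤)  OUT={d:-; rest ⊤}

Merge at B9: IN[B9] = OUT[B1] ⊔ OUT[B8] = {a: ⊤, b: ⊤, c: ⊤, d: ⊤, e: ⊤, f: ⊤}
Applying B9's transfer function to that IN value gives OUT[B9] (row B9 above).

Answer: {a: ⊤, b: ⊤, c: ⊤, d: -, e: ⊤, f: ⊤}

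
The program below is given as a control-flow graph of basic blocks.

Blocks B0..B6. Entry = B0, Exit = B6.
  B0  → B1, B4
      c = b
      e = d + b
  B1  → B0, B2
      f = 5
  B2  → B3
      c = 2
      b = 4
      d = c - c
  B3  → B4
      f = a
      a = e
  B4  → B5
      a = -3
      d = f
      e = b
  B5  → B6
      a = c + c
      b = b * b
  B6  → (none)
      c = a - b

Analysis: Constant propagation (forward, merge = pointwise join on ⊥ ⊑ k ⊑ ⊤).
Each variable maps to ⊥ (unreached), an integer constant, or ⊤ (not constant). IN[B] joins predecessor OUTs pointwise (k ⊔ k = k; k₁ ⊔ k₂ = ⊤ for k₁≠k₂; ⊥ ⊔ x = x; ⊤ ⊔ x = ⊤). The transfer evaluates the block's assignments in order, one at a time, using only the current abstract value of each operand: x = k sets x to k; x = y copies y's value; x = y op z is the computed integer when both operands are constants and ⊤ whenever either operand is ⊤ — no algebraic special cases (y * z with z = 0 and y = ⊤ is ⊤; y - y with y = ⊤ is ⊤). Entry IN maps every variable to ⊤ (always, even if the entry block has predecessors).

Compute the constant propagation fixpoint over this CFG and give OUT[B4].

Answer: {a: -3, b: ⊤, c: ⊤, d: ⊤, e: ⊤, f: ⊤}

Working:
Per-block solution:
  B0:  IN=(all ⊤)  OUT=(all ⊤)
  B1:  IN=(all ⊤)  OUT={f:5; rest ⊤}
  B2:  IN={f:5; rest ⊤}  OUT={b:4, c:2, d:0, f:5; rest ⊤}
  B3:  IN={b:4, c:2, d:0, f:5; rest ⊤}  OUT={b:4, c:2, d:0; rest ⊤}
  B4:  IN=(all ⊤)  OUT={a:-3; rest ⊤}
  B5:  IN={a:-3; rest ⊤}  OUT=(all ⊤)
  B6:  IN=(all ⊤)  OUT=(all ⊤)

Merge at B4: IN[B4] = OUT[B0] ⊔ OUT[B3] = {a: ⊤, b: ⊤, c: ⊤, d: ⊤, e: ⊤, f: ⊤}
Applying B4's transfer function to that IN value gives OUT[B4] (row B4 above).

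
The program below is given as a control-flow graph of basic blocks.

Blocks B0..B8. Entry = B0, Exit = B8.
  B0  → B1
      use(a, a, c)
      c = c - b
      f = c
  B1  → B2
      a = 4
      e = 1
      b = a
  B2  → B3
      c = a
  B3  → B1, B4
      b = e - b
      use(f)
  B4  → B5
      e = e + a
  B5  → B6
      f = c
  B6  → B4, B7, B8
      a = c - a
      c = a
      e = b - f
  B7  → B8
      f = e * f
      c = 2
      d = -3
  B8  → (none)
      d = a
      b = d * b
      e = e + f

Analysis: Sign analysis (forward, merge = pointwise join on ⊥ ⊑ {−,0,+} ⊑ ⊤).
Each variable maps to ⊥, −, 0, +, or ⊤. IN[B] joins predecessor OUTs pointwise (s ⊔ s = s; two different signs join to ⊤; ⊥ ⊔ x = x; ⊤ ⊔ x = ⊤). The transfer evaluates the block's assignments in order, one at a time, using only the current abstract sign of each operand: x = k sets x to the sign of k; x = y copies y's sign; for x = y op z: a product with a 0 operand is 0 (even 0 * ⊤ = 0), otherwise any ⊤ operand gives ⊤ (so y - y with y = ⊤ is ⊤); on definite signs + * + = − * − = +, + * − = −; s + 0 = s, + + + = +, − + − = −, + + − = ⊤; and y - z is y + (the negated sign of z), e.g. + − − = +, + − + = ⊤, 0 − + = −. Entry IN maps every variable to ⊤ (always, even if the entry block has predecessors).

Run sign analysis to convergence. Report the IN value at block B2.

Per-block solution:
  B0:   IN=(all ⊤)   OUT=(all ⊤)
  B1:   IN=(all ⊤)   OUT={a:+, b:+, e:+; rest ⊤}
  B2:   IN={a:+, b:+, e:+; rest ⊤}   OUT={a:+, b:+, c:+, e:+; rest ⊤}
  B3:   IN={a:+, b:+, c:+, e:+; rest ⊤}   OUT={a:+, c:+, e:+; rest ⊤}
  B4:   IN=(all ⊤)   OUT=(all ⊤)
  B5:   IN=(all ⊤)   OUT=(all ⊤)
  B6:   IN=(all ⊤)   OUT=(all ⊤)
  B7:   IN=(all ⊤)   OUT={c:+, d:-; rest ⊤}
  B8:   IN=(all ⊤)   OUT=(all ⊤)

Merge at B2: IN[B2] = OUT[B1] = {a: +, b: +, c: ⊤, d: ⊤, e: +, f: ⊤}

Answer: {a: +, b: +, c: ⊤, d: ⊤, e: +, f: ⊤}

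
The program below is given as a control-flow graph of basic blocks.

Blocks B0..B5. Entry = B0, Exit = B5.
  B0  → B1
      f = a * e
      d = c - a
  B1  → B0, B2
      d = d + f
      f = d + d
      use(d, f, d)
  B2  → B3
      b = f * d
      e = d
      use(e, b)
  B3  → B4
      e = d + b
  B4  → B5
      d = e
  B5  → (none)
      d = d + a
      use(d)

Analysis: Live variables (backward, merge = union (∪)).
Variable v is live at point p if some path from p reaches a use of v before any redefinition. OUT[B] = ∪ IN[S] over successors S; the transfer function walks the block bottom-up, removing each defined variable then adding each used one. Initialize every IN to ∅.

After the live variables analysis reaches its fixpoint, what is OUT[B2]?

Converged values:
  B0:   IN={a, c, e}   OUT={a, c, d, e, f}
  B1:   IN={a, c, d, e, f}   OUT={a, c, d, e, f}
  B2:   IN={a, d, f}   OUT={a, b, d}
  B3:   IN={a, b, d}   OUT={a, e}
  B4:   IN={a, e}   OUT={a, d}
  B5:   IN={a, d}   OUT={}

Merge at B2: OUT[B2] = IN[B3] = {a, b, d}

Answer: {a, b, d}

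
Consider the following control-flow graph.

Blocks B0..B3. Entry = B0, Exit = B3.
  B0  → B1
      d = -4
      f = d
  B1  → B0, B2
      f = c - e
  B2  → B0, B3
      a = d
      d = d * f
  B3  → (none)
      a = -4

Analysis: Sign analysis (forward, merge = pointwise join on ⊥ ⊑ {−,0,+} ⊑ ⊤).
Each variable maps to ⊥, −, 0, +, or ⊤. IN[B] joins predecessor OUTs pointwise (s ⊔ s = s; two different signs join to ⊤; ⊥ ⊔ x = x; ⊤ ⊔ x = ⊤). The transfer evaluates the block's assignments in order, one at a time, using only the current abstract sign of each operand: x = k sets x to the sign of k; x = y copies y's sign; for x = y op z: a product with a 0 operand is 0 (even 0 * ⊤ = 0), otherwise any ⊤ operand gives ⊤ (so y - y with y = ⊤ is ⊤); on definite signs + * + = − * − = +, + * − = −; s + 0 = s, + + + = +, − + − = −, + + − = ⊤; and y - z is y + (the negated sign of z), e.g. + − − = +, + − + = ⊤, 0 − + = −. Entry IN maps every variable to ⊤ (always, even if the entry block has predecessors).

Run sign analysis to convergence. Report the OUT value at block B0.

Fixpoint table:
  B0:  IN=(all ⊤)  OUT={d:-, f:-; rest ⊤}
  B1:  IN={d:-, f:-; rest ⊤}  OUT={d:-; rest ⊤}
  B2:  IN={d:-; rest ⊤}  OUT={a:-; rest ⊤}
  B3:  IN={a:-; rest ⊤}  OUT={a:-; rest ⊤}

Merge at B0 (entry node, so the boundary value (all ⊤) is joined with the incoming edge(s)): IN[B0] = (all ⊤) ⊔ OUT[B1] ⊔ OUT[B2] = {a: ⊤, b: ⊤, c: ⊤, d: ⊤, e: ⊤, f: ⊤}
Applying B0's transfer function to that IN value gives OUT[B0] (row B0 above).

Answer: {a: ⊤, b: ⊤, c: ⊤, d: -, e: ⊤, f: -}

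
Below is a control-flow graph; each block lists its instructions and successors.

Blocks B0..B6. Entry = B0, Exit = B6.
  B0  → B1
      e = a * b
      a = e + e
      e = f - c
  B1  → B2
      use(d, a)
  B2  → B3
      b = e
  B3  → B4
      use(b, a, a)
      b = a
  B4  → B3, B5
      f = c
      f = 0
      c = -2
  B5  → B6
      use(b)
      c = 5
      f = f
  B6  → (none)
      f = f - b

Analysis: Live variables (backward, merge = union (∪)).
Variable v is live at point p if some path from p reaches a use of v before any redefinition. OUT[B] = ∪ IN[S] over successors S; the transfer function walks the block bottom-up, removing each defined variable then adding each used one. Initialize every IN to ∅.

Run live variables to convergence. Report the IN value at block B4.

Answer: {a, b, c}

Working:
Converged values:
  B0:   IN={a, b, c, d, f}   OUT={a, c, d, e}
  B1:   IN={a, c, d, e}   OUT={a, c, e}
  B2:   IN={a, c, e}   OUT={a, b, c}
  B3:   IN={a, b, c}   OUT={a, b, c}
  B4:   IN={a, b, c}   OUT={a, b, c, f}
  B5:   IN={b, f}   OUT={b, f}
  B6:   IN={b, f}   OUT={}

Merge at B4: OUT[B4] = IN[B3] ⊔ IN[B5] = {a, b, c, f}
Applying B4's transfer function to that OUT value gives IN[B4] (row B4 above).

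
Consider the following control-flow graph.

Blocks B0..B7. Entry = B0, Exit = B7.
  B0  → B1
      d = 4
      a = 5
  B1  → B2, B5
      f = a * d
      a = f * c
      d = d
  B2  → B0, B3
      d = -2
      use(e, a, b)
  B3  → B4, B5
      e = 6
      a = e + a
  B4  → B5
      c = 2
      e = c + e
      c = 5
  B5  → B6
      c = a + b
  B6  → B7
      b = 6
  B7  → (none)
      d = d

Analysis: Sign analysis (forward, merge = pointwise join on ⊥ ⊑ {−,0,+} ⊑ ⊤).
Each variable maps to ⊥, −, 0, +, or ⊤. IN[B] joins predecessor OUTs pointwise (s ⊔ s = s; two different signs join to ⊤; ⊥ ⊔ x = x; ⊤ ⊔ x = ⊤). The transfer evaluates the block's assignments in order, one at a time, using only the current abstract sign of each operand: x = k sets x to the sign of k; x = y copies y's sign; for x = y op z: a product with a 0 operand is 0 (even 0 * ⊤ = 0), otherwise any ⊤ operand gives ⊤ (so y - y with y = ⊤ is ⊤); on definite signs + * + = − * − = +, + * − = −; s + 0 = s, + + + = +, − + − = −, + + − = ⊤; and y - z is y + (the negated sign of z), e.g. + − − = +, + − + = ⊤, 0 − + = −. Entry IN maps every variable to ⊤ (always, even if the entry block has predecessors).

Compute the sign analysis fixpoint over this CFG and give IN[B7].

Converged values:
  B0:   IN=(all ⊤)   OUT={a:+, d:+; rest ⊤}
  B1:   IN={a:+, d:+; rest ⊤}   OUT={d:+, f:+; rest ⊤}
  B2:   IN={d:+, f:+; rest ⊤}   OUT={d:-, f:+; rest ⊤}
  B3:   IN={d:-, f:+; rest ⊤}   OUT={d:-, e:+, f:+; rest ⊤}
  B4:   IN={d:-, e:+, f:+; rest ⊤}   OUT={c:+, d:-, e:+, f:+; rest ⊤}
  B5:   IN={f:+; rest ⊤}   OUT={f:+; rest ⊤}
  B6:   IN={f:+; rest ⊤}   OUT={b:+, f:+; rest ⊤}
  B7:   IN={b:+, f:+; rest ⊤}   OUT={b:+, f:+; rest ⊤}

Merge at B7: IN[B7] = OUT[B6] = {a: ⊤, b: +, c: ⊤, d: ⊤, e: ⊤, f: +}

Answer: {a: ⊤, b: +, c: ⊤, d: ⊤, e: ⊤, f: +}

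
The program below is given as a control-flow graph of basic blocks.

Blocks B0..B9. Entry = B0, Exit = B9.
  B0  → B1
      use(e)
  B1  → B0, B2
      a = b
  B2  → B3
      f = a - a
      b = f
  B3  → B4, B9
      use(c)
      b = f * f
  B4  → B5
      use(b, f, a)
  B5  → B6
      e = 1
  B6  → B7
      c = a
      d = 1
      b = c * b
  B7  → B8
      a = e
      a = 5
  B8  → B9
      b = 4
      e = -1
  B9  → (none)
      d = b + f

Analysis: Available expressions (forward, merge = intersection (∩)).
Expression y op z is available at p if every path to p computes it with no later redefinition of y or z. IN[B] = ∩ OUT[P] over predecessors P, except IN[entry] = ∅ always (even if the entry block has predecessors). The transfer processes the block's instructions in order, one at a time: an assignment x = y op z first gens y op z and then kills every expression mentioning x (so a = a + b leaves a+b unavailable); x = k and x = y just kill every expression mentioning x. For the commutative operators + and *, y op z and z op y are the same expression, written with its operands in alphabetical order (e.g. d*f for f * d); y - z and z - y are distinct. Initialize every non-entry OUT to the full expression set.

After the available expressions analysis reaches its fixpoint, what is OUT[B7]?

Converged values:
  B0:  IN={}  OUT={}
  B1:  IN={}  OUT={}
  B2:  IN={}  OUT={a-a}
  B3:  IN={a-a}  OUT={a-a, f*f}
  B4:  IN={a-a, f*f}  OUT={a-a, f*f}
  B5:  IN={a-a, f*f}  OUT={a-a, f*f}
  B6:  IN={a-a, f*f}  OUT={a-a, f*f}
  B7:  IN={a-a, f*f}  OUT={f*f}
  B8:  IN={f*f}  OUT={f*f}
  B9:  IN={f*f}  OUT={b+f, f*f}

Merge at B7: IN[B7] = OUT[B6] = {a-a, f*f}
Applying B7's transfer function to that IN value gives OUT[B7] (row B7 above).

Answer: {f*f}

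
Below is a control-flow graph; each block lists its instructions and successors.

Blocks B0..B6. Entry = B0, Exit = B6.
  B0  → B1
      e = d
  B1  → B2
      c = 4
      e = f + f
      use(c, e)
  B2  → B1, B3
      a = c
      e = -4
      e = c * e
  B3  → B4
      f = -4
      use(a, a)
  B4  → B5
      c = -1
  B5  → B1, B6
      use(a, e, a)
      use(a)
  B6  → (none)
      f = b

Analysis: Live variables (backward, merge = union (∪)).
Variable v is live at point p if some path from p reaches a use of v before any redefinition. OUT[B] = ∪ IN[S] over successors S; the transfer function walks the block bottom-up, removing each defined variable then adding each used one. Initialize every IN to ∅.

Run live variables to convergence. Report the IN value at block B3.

Answer: {a, b, e}

Working:
Converged values:
  B0: | IN={b, d, f} | OUT={b, f}
  B1: | IN={b, f} | OUT={b, c, f}
  B2: | IN={b, c, f} | OUT={a, b, e, f}
  B3: | IN={a, b, e} | OUT={a, b, e, f}
  B4: | IN={a, b, e, f} | OUT={a, b, e, f}
  B5: | IN={a, b, e, f} | OUT={b, f}
  B6: | IN={b} | OUT={}

Merge at B3: OUT[B3] = IN[B4] = {a, b, e, f}
Applying B3's transfer function to that OUT value gives IN[B3] (row B3 above).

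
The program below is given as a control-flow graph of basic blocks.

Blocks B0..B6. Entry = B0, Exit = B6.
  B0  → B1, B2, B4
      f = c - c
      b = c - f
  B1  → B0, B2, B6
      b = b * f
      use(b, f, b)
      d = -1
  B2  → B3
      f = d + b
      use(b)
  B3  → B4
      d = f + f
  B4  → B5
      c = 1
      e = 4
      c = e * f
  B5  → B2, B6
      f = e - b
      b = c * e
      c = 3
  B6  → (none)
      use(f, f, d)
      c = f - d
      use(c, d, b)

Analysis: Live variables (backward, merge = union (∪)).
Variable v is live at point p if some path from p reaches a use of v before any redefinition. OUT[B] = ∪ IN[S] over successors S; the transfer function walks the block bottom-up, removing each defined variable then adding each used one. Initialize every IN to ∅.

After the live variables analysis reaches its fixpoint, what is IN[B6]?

Converged values:
  B0:  IN={c, d}  OUT={b, c, d, f}
  B1:  IN={b, c, f}  OUT={b, c, d, f}
  B2:  IN={b, d}  OUT={b, f}
  B3:  IN={b, f}  OUT={b, d, f}
  B4:  IN={b, d, f}  OUT={b, c, d, e}
  B5:  IN={b, c, d, e}  OUT={b, d, f}
  B6:  IN={b, d, f}  OUT={}

B6 is the boundary node: OUT[B6] = {}
Applying B6's transfer function to that OUT value gives IN[B6] (row B6 above).

Answer: {b, d, f}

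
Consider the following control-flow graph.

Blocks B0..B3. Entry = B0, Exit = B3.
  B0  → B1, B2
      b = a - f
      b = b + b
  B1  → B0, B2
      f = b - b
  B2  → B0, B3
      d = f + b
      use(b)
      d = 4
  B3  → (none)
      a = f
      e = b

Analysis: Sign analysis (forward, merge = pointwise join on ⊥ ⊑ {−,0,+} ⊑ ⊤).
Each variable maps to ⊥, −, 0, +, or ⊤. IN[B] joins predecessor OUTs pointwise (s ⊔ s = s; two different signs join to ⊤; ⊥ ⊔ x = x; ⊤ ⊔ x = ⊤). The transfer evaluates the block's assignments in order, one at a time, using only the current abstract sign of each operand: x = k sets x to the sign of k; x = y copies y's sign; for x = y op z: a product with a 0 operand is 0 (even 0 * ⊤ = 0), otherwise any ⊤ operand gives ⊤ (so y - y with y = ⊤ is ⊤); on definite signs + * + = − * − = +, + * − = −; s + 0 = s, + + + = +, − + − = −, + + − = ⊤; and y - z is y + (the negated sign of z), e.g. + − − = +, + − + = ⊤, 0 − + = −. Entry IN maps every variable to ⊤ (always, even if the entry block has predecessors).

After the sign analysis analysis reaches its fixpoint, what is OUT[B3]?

Answer: {a: ⊤, b: ⊤, c: ⊤, d: +, e: ⊤, f: ⊤}

Derivation:
Per-block solution:
  B0:  IN=(all ⊤)  OUT=(all ⊤)
  B1:  IN=(all ⊤)  OUT=(all ⊤)
  B2:  IN=(all ⊤)  OUT={d:+; rest ⊤}
  B3:  IN={d:+; rest ⊤}  OUT={d:+; rest ⊤}

Merge at B3: IN[B3] = OUT[B2] = {a: ⊤, b: ⊤, c: ⊤, d: +, e: ⊤, f: ⊤}
Applying B3's transfer function to that IN value gives OUT[B3] (row B3 above).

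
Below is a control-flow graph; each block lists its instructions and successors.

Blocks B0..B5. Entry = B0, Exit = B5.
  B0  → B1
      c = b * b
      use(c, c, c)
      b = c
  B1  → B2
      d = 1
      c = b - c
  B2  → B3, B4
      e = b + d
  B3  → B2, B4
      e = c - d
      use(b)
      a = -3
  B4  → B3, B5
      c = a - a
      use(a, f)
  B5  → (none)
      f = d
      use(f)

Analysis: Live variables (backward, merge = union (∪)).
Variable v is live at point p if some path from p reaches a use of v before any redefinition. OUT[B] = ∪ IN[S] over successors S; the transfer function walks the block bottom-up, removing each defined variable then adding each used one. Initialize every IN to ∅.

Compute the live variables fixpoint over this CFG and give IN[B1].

Answer: {a, b, c, f}

Trace:
Fixpoint table:
  B0: | IN={a, b, f} | OUT={a, b, c, f}
  B1: | IN={a, b, c, f} | OUT={a, b, c, d, f}
  B2: | IN={a, b, c, d, f} | OUT={a, b, c, d, f}
  B3: | IN={b, c, d, f} | OUT={a, b, c, d, f}
  B4: | IN={a, b, d, f} | OUT={b, c, d, f}
  B5: | IN={d} | OUT={}

Merge at B1: OUT[B1] = IN[B2] = {a, b, c, d, f}
Applying B1's transfer function to that OUT value gives IN[B1] (row B1 above).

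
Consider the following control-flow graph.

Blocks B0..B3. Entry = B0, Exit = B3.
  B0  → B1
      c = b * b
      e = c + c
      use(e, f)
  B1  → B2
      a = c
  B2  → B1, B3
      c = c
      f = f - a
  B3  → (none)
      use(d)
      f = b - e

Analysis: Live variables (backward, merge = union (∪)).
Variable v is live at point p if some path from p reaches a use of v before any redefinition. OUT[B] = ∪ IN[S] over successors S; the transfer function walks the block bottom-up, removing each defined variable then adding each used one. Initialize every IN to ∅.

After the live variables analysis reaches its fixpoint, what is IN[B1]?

Fixpoint table:
  B0:  IN={b, d, f}  OUT={b, c, d, e, f}
  B1:  IN={b, c, d, e, f}  OUT={a, b, c, d, e, f}
  B2:  IN={a, b, c, d, e, f}  OUT={b, c, d, e, f}
  B3:  IN={b, d, e}  OUT={}

Merge at B1: OUT[B1] = IN[B2] = {a, b, c, d, e, f}
Applying B1's transfer function to that OUT value gives IN[B1] (row B1 above).

Answer: {b, c, d, e, f}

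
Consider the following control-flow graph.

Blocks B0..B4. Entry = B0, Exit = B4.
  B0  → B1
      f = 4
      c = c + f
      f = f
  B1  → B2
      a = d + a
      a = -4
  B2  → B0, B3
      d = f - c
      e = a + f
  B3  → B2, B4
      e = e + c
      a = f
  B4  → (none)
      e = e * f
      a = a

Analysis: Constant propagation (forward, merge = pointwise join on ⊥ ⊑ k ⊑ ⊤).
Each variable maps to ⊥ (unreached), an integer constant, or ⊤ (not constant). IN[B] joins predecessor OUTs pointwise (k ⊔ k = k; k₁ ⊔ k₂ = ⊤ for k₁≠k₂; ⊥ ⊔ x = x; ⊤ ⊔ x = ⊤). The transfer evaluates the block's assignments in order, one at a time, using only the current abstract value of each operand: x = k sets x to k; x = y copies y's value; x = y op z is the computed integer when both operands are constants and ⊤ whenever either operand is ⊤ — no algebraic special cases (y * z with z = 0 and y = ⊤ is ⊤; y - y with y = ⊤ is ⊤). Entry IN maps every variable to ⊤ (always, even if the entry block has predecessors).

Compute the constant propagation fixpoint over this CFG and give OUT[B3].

Fixpoint table:
  B0: | IN=(all ⊤) | OUT={f:4; rest ⊤}
  B1: | IN={f:4; rest ⊤} | OUT={a:-4, f:4; rest ⊤}
  B2: | IN={f:4; rest ⊤} | OUT={f:4; rest ⊤}
  B3: | IN={f:4; rest ⊤} | OUT={a:4, f:4; rest ⊤}
  B4: | IN={a:4, f:4; rest ⊤} | OUT={a:4, f:4; rest ⊤}

Merge at B3: IN[B3] = OUT[B2] = {a: ⊤, b: ⊤, c: ⊤, d: ⊤, e: ⊤, f: 4}
Applying B3's transfer function to that IN value gives OUT[B3] (row B3 above).

Answer: {a: 4, b: ⊤, c: ⊤, d: ⊤, e: ⊤, f: 4}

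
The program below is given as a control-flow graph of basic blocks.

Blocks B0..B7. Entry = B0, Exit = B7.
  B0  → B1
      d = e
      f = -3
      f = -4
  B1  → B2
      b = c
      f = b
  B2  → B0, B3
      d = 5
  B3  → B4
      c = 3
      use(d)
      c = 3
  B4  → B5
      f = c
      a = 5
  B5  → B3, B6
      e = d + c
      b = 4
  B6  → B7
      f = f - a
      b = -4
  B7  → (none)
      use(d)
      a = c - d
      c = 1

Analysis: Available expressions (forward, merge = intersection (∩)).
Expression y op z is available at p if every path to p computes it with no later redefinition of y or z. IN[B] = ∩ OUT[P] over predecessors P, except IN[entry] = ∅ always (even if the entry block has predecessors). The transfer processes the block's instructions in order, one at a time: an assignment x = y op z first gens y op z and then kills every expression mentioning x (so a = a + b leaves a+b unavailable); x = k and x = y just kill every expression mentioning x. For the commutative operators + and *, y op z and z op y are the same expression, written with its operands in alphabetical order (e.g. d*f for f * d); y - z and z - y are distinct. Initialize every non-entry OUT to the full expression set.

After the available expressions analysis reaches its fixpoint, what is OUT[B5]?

Per-block solution:
  B0:  IN={}  OUT={}
  B1:  IN={}  OUT={}
  B2:  IN={}  OUT={}
  B3:  IN={}  OUT={}
  B4:  IN={}  OUT={}
  B5:  IN={}  OUT={c+d}
  B6:  IN={c+d}  OUT={c+d}
  B7:  IN={c+d}  OUT={}

Merge at B5: IN[B5] = OUT[B4] = {}
Applying B5's transfer function to that IN value gives OUT[B5] (row B5 above).

Answer: {c+d}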